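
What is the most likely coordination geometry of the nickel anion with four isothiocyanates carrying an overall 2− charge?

tetrahedral

Each isothiocyanate is −1; balancing the −2 overall charge requires Ni(II).
Group 10 minus oxidation state 2 gives a d⁸ configuration.
With 4 monodentate ligands the coordination number is 4.
Isothiocyanate is a weak-field ligand.
With weak-field ligands the CFSE gain from square planar is small, so a 3d d⁸ ion takes the sterically preferred tetrahedral geometry.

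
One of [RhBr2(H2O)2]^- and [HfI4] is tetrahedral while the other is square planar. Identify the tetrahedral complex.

For [RhBr2(H2O)2]^-: Summing ligand charges against the −1 overall charge gives an oxidation state of +1 for rhodium. Rhodium is a group-9 element; Rh(I) is therefore d⁸. A 4d d⁸ ion has a large crystal-field splitting; square planar leaves the high-energy d_{x²−y²} orbital empty and maximises CFSE. → square planar.
For [HfI4]: Each iodide is −1; balancing the 0 overall charge requires Hf(IV). Hf sits in group 4, so the d-electron count is 4 − 4 = 0. A d⁰ ion has no crystal-field stabilisation preference between square planar and tetrahedral, so four ligands adopt the sterically favoured tetrahedral geometry. → tetrahedral.

[HfI4]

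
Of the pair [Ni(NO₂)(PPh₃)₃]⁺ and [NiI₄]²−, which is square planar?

For [Ni(NO₂)(PPh₃)₃]⁺: Each nitro (N-bound nitrite) is −1; triphenylphosphine is neutral; balancing the +1 overall charge requires Ni(II). Ni sits in group 10, so the d-electron count is 10 − 2 = 8. Nitro (N-bound nitrite) and triphenylphosphine are strong-field ligands (high in the spectrochemical series). A 3d d⁸ ion with strong-field ligands gains enough CFSE to favour square planar over tetrahedral. → square planar.
For [NiI₄]²−: Each iodide is −1; balancing the −2 overall charge requires Ni(II). Group 10 minus oxidation state 2 gives a d⁸ configuration. Iodide is a weak-field ligand. With weak-field ligands the CFSE gain from square planar is small, so a 3d d⁸ ion takes the sterically preferred tetrahedral geometry. → tetrahedral.

[Ni(NO₂)(PPh₃)₃]⁺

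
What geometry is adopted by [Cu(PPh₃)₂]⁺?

Ligand charges: triphenylphosphine is neutral. With an overall charge of +1 the copper centre must be in the +1 oxidation state.
Group 11 minus oxidation state 1 gives a d¹⁰ configuration.
With 2 monodentate ligands the coordination number is 2.
A d¹⁰ ion with only two ligands adopts a linear arrangement (sp hybridisation; no CFSE preference).

linear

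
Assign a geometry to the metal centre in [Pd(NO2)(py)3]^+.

Summing ligand charges against the +1 overall charge gives an oxidation state of +2 for palladium.
Palladium is a group-10 element; Pd(II) is therefore d⁸.
Coordination number: 4.
A 4d d⁸ ion has a large crystal-field splitting; square planar leaves the high-energy d_{x²−y²} orbital empty and maximises CFSE.

square planar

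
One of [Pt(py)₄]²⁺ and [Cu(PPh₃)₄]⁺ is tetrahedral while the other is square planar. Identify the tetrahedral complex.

[Cu(PPh₃)₄]⁺

For [Pt(py)₄]²⁺: Ligand charges: pyridine is neutral. With an overall charge of +2 the platinum centre must be in the +2 oxidation state. Platinum is a group-10 element; Pt(II) is therefore d⁸. A 5d d⁸ ion has a large crystal-field splitting; square planar leaves the high-energy d_{x²−y²} orbital empty and maximises CFSE. → square planar.
For [Cu(PPh₃)₄]⁺: Summing ligand charges against the +1 overall charge gives an oxidation state of +1 for copper. Cu sits in group 11, so the d-electron count is 11 − 1 = 10. A d¹⁰ ion has no crystal-field stabilisation preference between square planar and tetrahedral, so four ligands adopt the sterically favoured tetrahedral geometry. → tetrahedral.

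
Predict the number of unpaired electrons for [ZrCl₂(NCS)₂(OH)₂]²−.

Each chloride is −1; each isothiocyanate is −1; each hydroxide is −1; balancing the −2 overall charge requires Zr(IV).
Zirconium is a group-4 element; Zr(IV) is therefore d⁰.
In an octahedral field the d⁰ configuration is t₂g⁰e_g⁰, giving 0 unpaired electrons.

0 unpaired electrons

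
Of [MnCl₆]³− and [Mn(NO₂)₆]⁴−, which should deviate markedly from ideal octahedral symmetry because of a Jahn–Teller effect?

[MnCl₆]³−

[MnCl₆]³−: Summing ligand charges against the −3 overall charge gives an oxidation state of +3 for manganese. Manganese is a group-7 element; Mn(III) is therefore d⁴. Chloride is a weak-field ligand for a first-row metal, so the complex is high-spin. The t₂g³e_g¹ (high-spin) configuration has an unevenly filled e_g set; the Jahn–Teller theorem predicts a tetragonal distortion (typically axial elongation) to lift the degeneracy.
[Mn(NO₂)₆]⁴−: Each nitro (N-bound nitrite) is −1; balancing the −4 overall charge requires Mn(II). Group 7 minus oxidation state 2 gives a d⁵ configuration. Nitro (N-bound nitrite) is a strong-field ligand (high in the spectrochemical series) for a first-row metal, so the complex is low-spin. The d⁵ configuration leaves the e_g set evenly filled (or empty) — no strong Jahn–Teller driving force.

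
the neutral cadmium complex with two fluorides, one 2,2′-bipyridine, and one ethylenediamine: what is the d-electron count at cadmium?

Each fluoride is −1; 2,2′-bipyridine is neutral; ethylenediamine is neutral; balancing the 0 overall charge requires Cd(II).
Cd sits in group 12, so the d-electron count is 12 − 2 = 10.

d10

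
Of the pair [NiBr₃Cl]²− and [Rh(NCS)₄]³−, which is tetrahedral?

[NiBr₃Cl]²−

For [NiBr₃Cl]²−: Summing ligand charges against the −2 overall charge gives an oxidation state of +2 for nickel. Nickel is a group-10 element; Ni(II) is therefore d⁸. Bromide and chloride are weak-field ligands. With weak-field ligands the CFSE gain from square planar is small, so a 3d d⁸ ion takes the sterically preferred tetrahedral geometry. → tetrahedral.
For [Rh(NCS)₄]³−: Each isothiocyanate is −1; balancing the −3 overall charge requires Rh(I). Rh sits in group 9, so the d-electron count is 9 − 1 = 8. A 4d d⁸ ion has a large crystal-field splitting; square planar leaves the high-energy d_{x²−y²} orbital empty and maximises CFSE. → square planar.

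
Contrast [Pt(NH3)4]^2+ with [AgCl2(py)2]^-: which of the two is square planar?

For [Pt(NH3)4]^2+: Ammonia is neutral; balancing the +2 overall charge requires Pt(II). Platinum is a group-10 element; Pt(II) is therefore d⁸. A 5d d⁸ ion has a large crystal-field splitting; square planar leaves the high-energy d_{x²−y²} orbital empty and maximises CFSE. → square planar.
For [AgCl2(py)2]^-: Summing ligand charges against the −1 overall charge gives an oxidation state of +1 for silver. Silver is a group-11 element; Ag(I) is therefore d¹⁰. A d¹⁰ ion has no crystal-field stabilisation preference between square planar and tetrahedral, so four ligands adopt the sterically favoured tetrahedral geometry. → tetrahedral.

[Pt(NH3)4]^2+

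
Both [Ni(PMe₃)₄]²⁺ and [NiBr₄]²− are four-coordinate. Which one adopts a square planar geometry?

For [Ni(PMe₃)₄]²⁺: Trimethylphosphine is neutral; balancing the +2 overall charge requires Ni(II). Group 10 minus oxidation state 2 gives a d⁸ configuration. Trimethylphosphine is a strong-field ligand (high in the spectrochemical series). A 3d d⁸ ion with strong-field ligands gains enough CFSE to favour square planar over tetrahedral. → square planar.
For [NiBr₄]²−: Each bromide is −1; balancing the −2 overall charge requires Ni(II). Ni sits in group 10, so the d-electron count is 10 − 2 = 8. Bromide is a weak-field ligand. With weak-field ligands the CFSE gain from square planar is small, so a 3d d⁸ ion takes the sterically preferred tetrahedral geometry. → tetrahedral.

[Ni(PMe₃)₄]²⁺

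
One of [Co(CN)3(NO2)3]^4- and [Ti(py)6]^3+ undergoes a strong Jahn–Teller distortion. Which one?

[Co(CN)3(NO2)3]^4-

[Co(CN)3(NO2)3]^4-: Summing ligand charges against the −4 overall charge gives an oxidation state of +2 for cobalt. Cobalt is a group-9 element; Co(II) is therefore d⁷. Cyanide and nitro (N-bound nitrite) are strong-field ligands (high in the spectrochemical series) for a first-row metal, so the complex is low-spin. The t₂g⁶e_g¹ (low-spin) configuration has an unevenly filled e_g set; the Jahn–Teller theorem predicts a tetragonal distortion (typically axial elongation) to lift the degeneracy.
[Ti(py)6]^3+: Ligand charges: pyridine is neutral. With an overall charge of +3 the titanium centre must be in the +3 oxidation state. Ti sits in group 4, so the d-electron count is 4 − 3 = 1. The d¹ configuration leaves the e_g set evenly filled (or empty) — no strong Jahn–Teller driving force.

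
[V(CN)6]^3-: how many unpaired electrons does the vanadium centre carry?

Ligand charges: each cyanide is −1. With an overall charge of −3 the vanadium centre must be in the +3 oxidation state.
Group 5 minus oxidation state 3 gives a d² configuration.
In an octahedral field the d² configuration is t₂g²e_g⁰ (only one arrangement possible), giving 2 unpaired electrons.

2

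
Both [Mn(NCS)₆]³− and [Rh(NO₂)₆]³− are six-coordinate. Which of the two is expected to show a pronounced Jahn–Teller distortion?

[Mn(NCS)₆]³−

[Mn(NCS)₆]³−: Summing ligand charges against the −3 overall charge gives an oxidation state of +3 for manganese. Mn sits in group 7, so the d-electron count is 7 − 3 = 4. Isothiocyanate is a weak-field ligand for a first-row metal, so the complex is high-spin. The t₂g³e_g¹ (high-spin) configuration has an unevenly filled e_g set; the Jahn–Teller theorem predicts a tetragonal distortion (typically axial elongation) to lift the degeneracy.
[Rh(NO₂)₆]³−: Summing ligand charges against the −3 overall charge gives an oxidation state of +3 for rhodium. Group 9 minus oxidation state 3 gives a d⁶ configuration. A 4d ion has a large Δₒ and is invariably low-spin. The d⁶ configuration leaves the e_g set evenly filled (or empty) — no strong Jahn–Teller driving force.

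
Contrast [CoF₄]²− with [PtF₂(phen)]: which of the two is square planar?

[PtF₂(phen)]

For [CoF₄]²−: Ligand charges: each fluoride is −1. With an overall charge of −2 the cobalt centre must be in the +2 oxidation state. Co sits in group 9, so the d-electron count is 9 − 2 = 7. For a high-spin 3d d⁷ ion with weak-field ligands the small Δₜ gives little square-planar CFSE advantage, so four ligands adopt the sterically favoured tetrahedral geometry. → tetrahedral.
For [PtF₂(phen)]: Each fluoride is −1; 1,10-phenanthroline is neutral; balancing the 0 overall charge requires Pt(II). Group 10 minus oxidation state 2 gives a d⁸ configuration. A 5d d⁸ ion has a large crystal-field splitting; square planar leaves the high-energy d_{x²−y²} orbital empty and maximises CFSE. → square planar.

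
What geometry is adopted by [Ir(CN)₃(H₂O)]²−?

square planar

Each cyanide is −1; water is neutral; balancing the −2 overall charge requires Ir(I).
Group 9 minus oxidation state 1 gives a d⁸ configuration.
With 4 monodentate ligands the coordination number is 4.
A 5d d⁸ ion has a large crystal-field splitting; square planar leaves the high-energy d_{x²−y²} orbital empty and maximises CFSE.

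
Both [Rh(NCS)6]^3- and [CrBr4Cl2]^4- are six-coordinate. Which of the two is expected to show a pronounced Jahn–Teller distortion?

[CrBr4Cl2]^4-

[Rh(NCS)6]^3-: Each isothiocyanate is −1; balancing the −3 overall charge requires Rh(III). Group 9 minus oxidation state 3 gives a d⁶ configuration. A 4d ion has a large Δₒ and is invariably low-spin. The d⁶ configuration leaves the e_g set evenly filled (or empty) — no strong Jahn–Teller driving force.
[CrBr4Cl2]^4-: Ligand charges: each bromide is −1; each chloride is −1. With an overall charge of −4 the chromium centre must be in the +2 oxidation state. Group 6 minus oxidation state 2 gives a d⁴ configuration. Bromide and chloride are weak-field ligands for a first-row metal, so the complex is high-spin. The t₂g³e_g¹ (high-spin) configuration has an unevenly filled e_g set; the Jahn–Teller theorem predicts a tetragonal distortion (typically axial elongation) to lift the degeneracy.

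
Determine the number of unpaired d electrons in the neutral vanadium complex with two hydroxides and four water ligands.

3 unpaired electrons

Each hydroxide is −1; water is neutral; balancing the 0 overall charge requires V(II).
V sits in group 5, so the d-electron count is 5 − 2 = 3.
In an octahedral field the d³ configuration is t₂g³e_g⁰ (only one arrangement possible), giving 3 unpaired electrons.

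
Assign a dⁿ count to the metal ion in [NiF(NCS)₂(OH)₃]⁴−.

d⁸

Summing ligand charges against the −4 overall charge gives an oxidation state of +2 for nickel.
Ni sits in group 10, so the d-electron count is 10 − 2 = 8.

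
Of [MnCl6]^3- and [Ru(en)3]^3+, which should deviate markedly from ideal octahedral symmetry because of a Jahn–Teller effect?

[MnCl6]^3-

[MnCl6]^3-: Each chloride is −1; balancing the −3 overall charge requires Mn(III). Mn sits in group 7, so the d-electron count is 7 − 3 = 4. Chloride is a weak-field ligand for a first-row metal, so the complex is high-spin. The t₂g³e_g¹ (high-spin) configuration has an unevenly filled e_g set; the Jahn–Teller theorem predicts a tetragonal distortion (typically axial elongation) to lift the degeneracy.
[Ru(en)3]^3+: Ligand charges: ethylenediamine is neutral. With an overall charge of +3 the ruthenium centre must be in the +3 oxidation state. Ruthenium is a group-8 element; Ru(III) is therefore d⁵. A 4d ion has a large Δₒ and is invariably low-spin. The d⁵ configuration leaves the e_g set evenly filled (or empty) — no strong Jahn–Teller driving force.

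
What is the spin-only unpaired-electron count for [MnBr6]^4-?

5 unpaired electrons

Each bromide is −1; balancing the −4 overall charge requires Mn(II).
Manganese is a group-7 element; Mn(II) is therefore d⁵.
The spin state decides the count: Bromide is a weak-field ligand for a first-row metal, so the complex is high-spin.
An octahedral high-spin d⁵ ion is t₂g³e_g², giving 5 unpaired electrons.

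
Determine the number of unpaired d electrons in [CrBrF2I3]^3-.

3

Each bromide is −1; each fluoride is −1; each iodide is −1; balancing the −3 overall charge requires Cr(III).
Cr sits in group 6, so the d-electron count is 6 − 3 = 3.
In an octahedral field the d³ configuration is t₂g³e_g⁰ (only one arrangement possible), giving 3 unpaired electrons.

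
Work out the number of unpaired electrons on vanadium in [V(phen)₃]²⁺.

3

Ligand charges: 1,10-phenanthroline is neutral. With an overall charge of +2 the vanadium centre must be in the +2 oxidation state.
Vanadium is a group-5 element; V(II) is therefore d³.
Counting donor atoms: 3×1,10-phenanthroline (bidentate) → 6 donors. Coordination number = 6.
In an octahedral field the d³ configuration is t₂g³e_g⁰ (only one arrangement possible), giving 3 unpaired electrons.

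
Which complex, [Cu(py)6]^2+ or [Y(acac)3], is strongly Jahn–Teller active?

[Cu(py)6]^2+: Summing ligand charges against the +2 overall charge gives an oxidation state of +2 for copper. Cu sits in group 11, so the d-electron count is 11 − 2 = 9. The t₂g⁶e_g³ configuration has an unevenly filled e_g set; the Jahn–Teller theorem predicts a tetragonal distortion (typically axial elongation) to lift the degeneracy.
[Y(acac)3]: Ligand charges: each acetylacetonate is −1. With an overall charge of 0 the yttrium centre must be in the +3 oxidation state. Group 3 minus oxidation state 3 gives a d⁰ configuration. The d⁰ configuration leaves the e_g set evenly filled (or empty) — no strong Jahn–Teller driving force.

[Cu(py)6]^2+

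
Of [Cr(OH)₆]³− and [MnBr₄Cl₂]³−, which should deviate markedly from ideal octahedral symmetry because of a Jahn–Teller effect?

[Cr(OH)₆]³−: Each hydroxide is −1; balancing the −3 overall charge requires Cr(III). Chromium is a group-6 element; Cr(III) is therefore d³. The d³ configuration leaves the e_g set evenly filled (or empty) — no strong Jahn–Teller driving force.
[MnBr₄Cl₂]³−: Ligand charges: each bromide is −1; each chloride is −1. With an overall charge of −3 the manganese centre must be in the +3 oxidation state. Group 7 minus oxidation state 3 gives a d⁴ configuration. Bromide and chloride are weak-field ligands for a first-row metal, so the complex is high-spin. The t₂g³e_g¹ (high-spin) configuration has an unevenly filled e_g set; the Jahn–Teller theorem predicts a tetragonal distortion (typically axial elongation) to lift the degeneracy.

[MnBr₄Cl₂]³−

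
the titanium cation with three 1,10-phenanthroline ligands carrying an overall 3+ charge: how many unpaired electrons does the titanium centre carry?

1

1,10-phenanthroline is neutral; balancing the +3 overall charge requires Ti(III).
Group 4 minus oxidation state 3 gives a d¹ configuration.
Counting donor atoms: 3×1,10-phenanthroline (bidentate) → 6 donors. Coordination number = 6.
In an octahedral field the d¹ configuration is t₂g¹e_g⁰ (only one arrangement possible), giving 1 unpaired electron.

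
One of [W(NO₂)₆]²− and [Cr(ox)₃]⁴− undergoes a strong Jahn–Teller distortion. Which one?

[Cr(ox)₃]⁴−

[W(NO₂)₆]²−: Ligand charges: each nitro (N-bound nitrite) is −1. With an overall charge of −2 the tungsten centre must be in the +4 oxidation state. Tungsten is a group-6 element; W(IV) is therefore d². The d² configuration leaves the e_g set evenly filled (or empty) — no strong Jahn–Teller driving force.
[Cr(ox)₃]⁴−: Summing ligand charges against the −4 overall charge gives an oxidation state of +2 for chromium. Group 6 minus oxidation state 2 gives a d⁴ configuration. Oxalate is a weak-field ligand for a first-row metal, so the complex is high-spin. The t₂g³e_g¹ (high-spin) configuration has an unevenly filled e_g set; the Jahn–Teller theorem predicts a tetragonal distortion (typically axial elongation) to lift the degeneracy.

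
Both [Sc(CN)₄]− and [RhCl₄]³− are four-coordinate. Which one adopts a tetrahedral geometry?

[Sc(CN)₄]−

For [Sc(CN)₄]−: Each cyanide is −1; balancing the −1 overall charge requires Sc(III). Sc sits in group 3, so the d-electron count is 3 − 3 = 0. A d⁰ ion has no crystal-field stabilisation preference between square planar and tetrahedral, so four ligands adopt the sterically favoured tetrahedral geometry. → tetrahedral.
For [RhCl₄]³−: Summing ligand charges against the −3 overall charge gives an oxidation state of +1 for rhodium. Rhodium is a group-9 element; Rh(I) is therefore d⁸. A 4d d⁸ ion has a large crystal-field splitting; square planar leaves the high-energy d_{x²−y²} orbital empty and maximises CFSE. → square planar.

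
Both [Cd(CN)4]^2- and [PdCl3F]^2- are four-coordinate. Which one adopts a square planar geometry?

For [Cd(CN)4]^2-: Summing ligand charges against the −2 overall charge gives an oxidation state of +2 for cadmium. Group 12 minus oxidation state 2 gives a d¹⁰ configuration. A d¹⁰ ion has no crystal-field stabilisation preference between square planar and tetrahedral, so four ligands adopt the sterically favoured tetrahedral geometry. → tetrahedral.
For [PdCl3F]^2-: Ligand charges: each chloride is −1; each fluoride is −1. With an overall charge of −2 the palladium centre must be in the +2 oxidation state. Pd sits in group 10, so the d-electron count is 10 − 2 = 8. A 4d d⁸ ion has a large crystal-field splitting; square planar leaves the high-energy d_{x²−y²} orbital empty and maximises CFSE. → square planar.

[PdCl3F]^2-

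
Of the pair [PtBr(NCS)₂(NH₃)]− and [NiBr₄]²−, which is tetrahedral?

[NiBr₄]²−

For [PtBr(NCS)₂(NH₃)]−: Summing ligand charges against the −1 overall charge gives an oxidation state of +2 for platinum. Pt sits in group 10, so the d-electron count is 10 − 2 = 8. A 5d d⁸ ion has a large crystal-field splitting; square planar leaves the high-energy d_{x²−y²} orbital empty and maximises CFSE. → square planar.
For [NiBr₄]²−: Ligand charges: each bromide is −1. With an overall charge of −2 the nickel centre must be in the +2 oxidation state. Group 10 minus oxidation state 2 gives a d⁸ configuration. Bromide is a weak-field ligand. With weak-field ligands the CFSE gain from square planar is small, so a 3d d⁸ ion takes the sterically preferred tetrahedral geometry. → tetrahedral.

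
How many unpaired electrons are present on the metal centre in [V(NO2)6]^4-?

Ligand charges: each nitro (N-bound nitrite) is −1. With an overall charge of −4 the vanadium centre must be in the +2 oxidation state.
V sits in group 5, so the d-electron count is 5 − 2 = 3.
In an octahedral field the d³ configuration is t₂g³e_g⁰ (only one arrangement possible), giving 3 unpaired electrons.

3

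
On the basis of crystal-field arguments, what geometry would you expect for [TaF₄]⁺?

Summing ligand charges against the +1 overall charge gives an oxidation state of +5 for tantalum.
Ta sits in group 5, so the d-electron count is 5 − 5 = 0.
Coordination number: 4.
A d⁰ ion has no crystal-field stabilisation preference between square planar and tetrahedral, so four ligands adopt the sterically favoured tetrahedral geometry.

tetrahedral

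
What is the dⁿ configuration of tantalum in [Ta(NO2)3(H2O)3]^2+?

d⁰

Each nitro (N-bound nitrite) is −1; water is neutral; balancing the +2 overall charge requires Ta(V).
Ta sits in group 5, so the d-electron count is 5 − 5 = 0.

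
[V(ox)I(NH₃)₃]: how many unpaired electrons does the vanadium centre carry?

2 unpaired electrons

Summing ligand charges against the 0 overall charge gives an oxidation state of +3 for vanadium.
V sits in group 5, so the d-electron count is 5 − 3 = 2.
Counting donor atoms: 1×oxalate (bidentate) → 2 donors; 1×iodide (monodentate) → 1 donor; 3×ammonia (monodentate) → 3 donors. Coordination number = 6.
In an octahedral field the d² configuration is t₂g²e_g⁰ (only one arrangement possible), giving 2 unpaired electrons.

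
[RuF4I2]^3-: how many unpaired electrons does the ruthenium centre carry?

1

Each fluoride is −1; each iodide is −1; balancing the −3 overall charge requires Ru(III).
Ruthenium is a group-8 element; Ru(III) is therefore d⁵.
The spin state decides the count: a 4d ion has a large Δₒ and is invariably low-spin.
An octahedral low-spin d⁵ ion is t₂g⁵e_g⁰, giving 1 unpaired electron.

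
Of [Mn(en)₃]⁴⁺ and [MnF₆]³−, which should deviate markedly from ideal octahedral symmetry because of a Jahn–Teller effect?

[MnF₆]³−

[Mn(en)₃]⁴⁺: Ethylenediamine is neutral; balancing the +4 overall charge requires Mn(IV). Group 7 minus oxidation state 4 gives a d³ configuration. The d³ configuration leaves the e_g set evenly filled (or empty) — no strong Jahn–Teller driving force.
[MnF₆]³−: Each fluoride is −1; balancing the −3 overall charge requires Mn(III). Manganese is a group-7 element; Mn(III) is therefore d⁴. Fluoride is a weak-field ligand for a first-row metal, so the complex is high-spin. The t₂g³e_g¹ (high-spin) configuration has an unevenly filled e_g set; the Jahn–Teller theorem predicts a tetragonal distortion (typically axial elongation) to lift the degeneracy.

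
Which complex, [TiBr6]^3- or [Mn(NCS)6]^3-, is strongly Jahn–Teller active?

[Mn(NCS)6]^3-

[TiBr6]^3-: Ligand charges: each bromide is −1. With an overall charge of −3 the titanium centre must be in the +3 oxidation state. Group 4 minus oxidation state 3 gives a d¹ configuration. The d¹ configuration leaves the e_g set evenly filled (or empty) — no strong Jahn–Teller driving force.
[Mn(NCS)6]^3-: Each isothiocyanate is −1; balancing the −3 overall charge requires Mn(III). Group 7 minus oxidation state 3 gives a d⁴ configuration. Isothiocyanate is a weak-field ligand for a first-row metal, so the complex is high-spin. The t₂g³e_g¹ (high-spin) configuration has an unevenly filled e_g set; the Jahn–Teller theorem predicts a tetragonal distortion (typically axial elongation) to lift the degeneracy.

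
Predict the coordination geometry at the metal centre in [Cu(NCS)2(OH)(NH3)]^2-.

tetrahedral

Summing ligand charges against the −2 overall charge gives an oxidation state of +1 for copper.
Copper is a group-11 element; Cu(I) is therefore d¹⁰.
With 4 monodentate ligands the coordination number is 4.
A d¹⁰ ion has no crystal-field stabilisation preference between square planar and tetrahedral, so four ligands adopt the sterically favoured tetrahedral geometry.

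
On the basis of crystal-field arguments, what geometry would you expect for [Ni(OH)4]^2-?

Summing ligand charges against the −2 overall charge gives an oxidation state of +2 for nickel.
Ni sits in group 10, so the d-electron count is 10 − 2 = 8.
With 4 monodentate ligands the coordination number is 4.
Hydroxide is a weak-field ligand.
With weak-field ligands the CFSE gain from square planar is small, so a 3d d⁸ ion takes the sterically preferred tetrahedral geometry.

tetrahedral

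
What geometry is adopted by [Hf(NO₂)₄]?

Summing ligand charges against the 0 overall charge gives an oxidation state of +4 for hafnium.
Hf sits in group 4, so the d-electron count is 4 − 4 = 0.
Coordination number: 4.
A d⁰ ion has no crystal-field stabilisation preference between square planar and tetrahedral, so four ligands adopt the sterically favoured tetrahedral geometry.

tetrahedral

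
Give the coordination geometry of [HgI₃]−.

trigonal planar

Ligand charges: each iodide is −1. With an overall charge of −1 the mercury centre must be in the +2 oxidation state.
Mercury is a group-12 element; Hg(II) is therefore d¹⁰.
With 3 monodentate ligands the coordination number is 3.
Three ligands around a d¹⁰ centre minimise repulsion in a trigonal-planar arrangement.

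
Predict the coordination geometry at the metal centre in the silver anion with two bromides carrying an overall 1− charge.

Summing ligand charges against the −1 overall charge gives an oxidation state of +1 for silver.
Group 11 minus oxidation state 1 gives a d¹⁰ configuration.
Coordination number: 2.
A d¹⁰ ion with only two ligands adopts a linear arrangement (sp hybridisation; no CFSE preference).

linear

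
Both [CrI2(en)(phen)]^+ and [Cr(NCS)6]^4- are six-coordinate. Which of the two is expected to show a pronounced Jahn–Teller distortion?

[CrI2(en)(phen)]^+: Ligand charges: each iodide is −1; ethylenediamine is neutral; 1,10-phenanthroline is neutral. With an overall charge of +1 the chromium centre must be in the +3 oxidation state. Group 6 minus oxidation state 3 gives a d³ configuration. The d³ configuration leaves the e_g set evenly filled (or empty) — no strong Jahn–Teller driving force.
[Cr(NCS)6]^4-: Each isothiocyanate is −1; balancing the −4 overall charge requires Cr(II). Cr sits in group 6, so the d-electron count is 6 − 2 = 4. Isothiocyanate is a weak-field ligand for a first-row metal, so the complex is high-spin. The t₂g³e_g¹ (high-spin) configuration has an unevenly filled e_g set; the Jahn–Teller theorem predicts a tetragonal distortion (typically axial elongation) to lift the degeneracy.

[Cr(NCS)6]^4-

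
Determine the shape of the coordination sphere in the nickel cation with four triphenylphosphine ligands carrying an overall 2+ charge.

square planar

Summing ligand charges against the +2 overall charge gives an oxidation state of +2 for nickel.
Nickel is a group-10 element; Ni(II) is therefore d⁸.
Coordination number: 4.
Triphenylphosphine is a strong-field ligand (high in the spectrochemical series).
A 3d d⁸ ion with strong-field ligands gains enough CFSE to favour square planar over tetrahedral.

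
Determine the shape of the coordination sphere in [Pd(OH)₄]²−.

Each hydroxide is −1; balancing the −2 overall charge requires Pd(II).
Pd sits in group 10, so the d-electron count is 10 − 2 = 8.
Coordination number: 4.
A 4d d⁸ ion has a large crystal-field splitting; square planar leaves the high-energy d_{x²−y²} orbital empty and maximises CFSE.

square planar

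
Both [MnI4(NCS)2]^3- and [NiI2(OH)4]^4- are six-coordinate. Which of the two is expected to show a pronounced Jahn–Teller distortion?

[MnI4(NCS)2]^3-: Summing ligand charges against the −3 overall charge gives an oxidation state of +3 for manganese. Manganese is a group-7 element; Mn(III) is therefore d⁴. Iodide and isothiocyanate are weak-field ligands for a first-row metal, so the complex is high-spin. The t₂g³e_g¹ (high-spin) configuration has an unevenly filled e_g set; the Jahn–Teller theorem predicts a tetragonal distortion (typically axial elongation) to lift the degeneracy.
[NiI2(OH)4]^4-: Summing ligand charges against the −4 overall charge gives an oxidation state of +2 for nickel. Ni sits in group 10, so the d-electron count is 10 − 2 = 8. The d⁸ configuration leaves the e_g set evenly filled (or empty) — no strong Jahn–Teller driving force.

[MnI4(NCS)2]^3-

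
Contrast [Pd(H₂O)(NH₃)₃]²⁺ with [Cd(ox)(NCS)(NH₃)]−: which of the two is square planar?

For [Pd(H₂O)(NH₃)₃]²⁺: Ligand charges: water is neutral; ammonia is neutral. With an overall charge of +2 the palladium centre must be in the +2 oxidation state. Palladium is a group-10 element; Pd(II) is therefore d⁸. A 4d d⁸ ion has a large crystal-field splitting; square planar leaves the high-energy d_{x²−y²} orbital empty and maximises CFSE. → square planar.
For [Cd(ox)(NCS)(NH₃)]−: Ligand charges: each oxalate is −2; each isothiocyanate is −1; ammonia is neutral. With an overall charge of −1 the cadmium centre must be in the +2 oxidation state. Cadmium is a group-12 element; Cd(II) is therefore d¹⁰. A d¹⁰ ion has no crystal-field stabilisation preference between square planar and tetrahedral, so four ligands adopt the sterically favoured tetrahedral geometry. → tetrahedral.

[Pd(H₂O)(NH₃)₃]²⁺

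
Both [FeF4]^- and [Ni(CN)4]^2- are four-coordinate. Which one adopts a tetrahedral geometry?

For [FeF4]^-: Ligand charges: each fluoride is −1. With an overall charge of −1 the iron centre must be in the +3 oxidation state. Iron is a group-8 element; Fe(III) is therefore d⁵. A high-spin d⁵ ion has zero CFSE in either geometry, so four ligands adopt the sterically favoured tetrahedral geometry. → tetrahedral.
For [Ni(CN)4]^2-: Summing ligand charges against the −2 overall charge gives an oxidation state of +2 for nickel. Nickel is a group-10 element; Ni(II) is therefore d⁸. Cyanide is a strong-field ligand (high in the spectrochemical series). A 3d d⁸ ion with strong-field ligands gains enough CFSE to favour square planar over tetrahedral. → square planar.

[FeF4]^-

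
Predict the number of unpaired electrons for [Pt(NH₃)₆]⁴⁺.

0 unpaired electrons

Ammonia is neutral; balancing the +4 overall charge requires Pt(IV).
Platinum is a group-10 element; Pt(IV) is therefore d⁶.
The spin state decides the count: a 5d ion has a large Δₒ and is invariably low-spin.
An octahedral low-spin d⁶ ion is t₂g⁶e_g⁰, giving 0 unpaired electrons.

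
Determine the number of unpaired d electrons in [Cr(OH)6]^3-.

3

Summing ligand charges against the −3 overall charge gives an oxidation state of +3 for chromium.
Cr sits in group 6, so the d-electron count is 6 − 3 = 3.
In an octahedral field the d³ configuration is t₂g³e_g⁰ (only one arrangement possible), giving 3 unpaired electrons.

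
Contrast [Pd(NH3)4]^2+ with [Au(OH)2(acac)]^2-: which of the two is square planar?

For [Pd(NH3)4]^2+: Ammonia is neutral; balancing the +2 overall charge requires Pd(II). Palladium is a group-10 element; Pd(II) is therefore d⁸. A 4d d⁸ ion has a large crystal-field splitting; square planar leaves the high-energy d_{x²−y²} orbital empty and maximises CFSE. → square planar.
For [Au(OH)2(acac)]^2-: Each hydroxide is −1; each acetylacetonate is −1; balancing the −2 overall charge requires Au(I). Au sits in group 11, so the d-electron count is 11 − 1 = 10. A d¹⁰ ion has no crystal-field stabilisation preference between square planar and tetrahedral, so four ligands adopt the sterically favoured tetrahedral geometry. → tetrahedral.

[Pd(NH3)4]^2+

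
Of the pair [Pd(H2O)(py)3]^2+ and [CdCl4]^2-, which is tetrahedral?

For [Pd(H2O)(py)3]^2+: Ligand charges: water is neutral; pyridine is neutral. With an overall charge of +2 the palladium centre must be in the +2 oxidation state. Palladium is a group-10 element; Pd(II) is therefore d⁸. A 4d d⁸ ion has a large crystal-field splitting; square planar leaves the high-energy d_{x²−y²} orbital empty and maximises CFSE. → square planar.
For [CdCl4]^2-: Ligand charges: each chloride is −1. With an overall charge of −2 the cadmium centre must be in the +2 oxidation state. Cadmium is a group-12 element; Cd(II) is therefore d¹⁰. A d¹⁰ ion has no crystal-field stabilisation preference between square planar and tetrahedral, so four ligands adopt the sterically favoured tetrahedral geometry. → tetrahedral.

[CdCl4]^2-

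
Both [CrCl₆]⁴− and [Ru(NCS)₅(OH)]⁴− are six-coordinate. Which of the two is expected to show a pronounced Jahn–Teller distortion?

[CrCl₆]⁴−: Ligand charges: each chloride is −1. With an overall charge of −4 the chromium centre must be in the +2 oxidation state. Cr sits in group 6, so the d-electron count is 6 − 2 = 4. Chloride is a weak-field ligand for a first-row metal, so the complex is high-spin. The t₂g³e_g¹ (high-spin) configuration has an unevenly filled e_g set; the Jahn–Teller theorem predicts a tetragonal distortion (typically axial elongation) to lift the degeneracy.
[Ru(NCS)₅(OH)]⁴−: Summing ligand charges against the −4 overall charge gives an oxidation state of +2 for ruthenium. Ru sits in group 8, so the d-electron count is 8 − 2 = 6. A 4d ion has a large Δₒ and is invariably low-spin. The d⁶ configuration leaves the e_g set evenly filled (or empty) — no strong Jahn–Teller driving force.

[CrCl₆]⁴−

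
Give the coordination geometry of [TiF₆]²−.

octahedral

Ligand charges: each fluoride is −1. With an overall charge of −2 the titanium centre must be in the +4 oxidation state.
Titanium is a group-4 element; Ti(IV) is therefore d⁰.
Coordination number: 6.
Six donors around a single metal centre give an octahedral coordination sphere.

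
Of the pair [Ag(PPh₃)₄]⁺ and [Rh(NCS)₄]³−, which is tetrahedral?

[Ag(PPh₃)₄]⁺

For [Ag(PPh₃)₄]⁺: Summing ligand charges against the +1 overall charge gives an oxidation state of +1 for silver. Group 11 minus oxidation state 1 gives a d¹⁰ configuration. A d¹⁰ ion has no crystal-field stabilisation preference between square planar and tetrahedral, so four ligands adopt the sterically favoured tetrahedral geometry. → tetrahedral.
For [Rh(NCS)₄]³−: Summing ligand charges against the −3 overall charge gives an oxidation state of +1 for rhodium. Rhodium is a group-9 element; Rh(I) is therefore d⁸. A 4d d⁸ ion has a large crystal-field splitting; square planar leaves the high-energy d_{x²−y²} orbital empty and maximises CFSE. → square planar.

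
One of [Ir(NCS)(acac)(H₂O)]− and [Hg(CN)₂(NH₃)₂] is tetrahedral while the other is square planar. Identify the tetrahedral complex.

[Hg(CN)₂(NH₃)₂]

For [Ir(NCS)(acac)(H₂O)]−: Ligand charges: each isothiocyanate is −1; each acetylacetonate is −1; water is neutral. With an overall charge of −1 the iridium centre must be in the +1 oxidation state. Ir sits in group 9, so the d-electron count is 9 − 1 = 8. A 5d d⁸ ion has a large crystal-field splitting; square planar leaves the high-energy d_{x²−y²} orbital empty and maximises CFSE. → square planar.
For [Hg(CN)₂(NH₃)₂]: Summing ligand charges against the 0 overall charge gives an oxidation state of +2 for mercury. Mercury is a group-12 element; Hg(II) is therefore d¹⁰. A d¹⁰ ion has no crystal-field stabilisation preference between square planar and tetrahedral, so four ligands adopt the sterically favoured tetrahedral geometry. → tetrahedral.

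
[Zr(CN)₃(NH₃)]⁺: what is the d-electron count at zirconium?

Ligand charges: each cyanide is −1; ammonia is neutral. With an overall charge of +1 the zirconium centre must be in the +4 oxidation state.
Zirconium is a group-4 element; Zr(IV) is therefore d⁰.

d⁰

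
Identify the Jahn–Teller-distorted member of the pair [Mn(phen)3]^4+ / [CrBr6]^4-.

[CrBr6]^4-

[Mn(phen)3]^4+: 1,10-phenanthroline is neutral; balancing the +4 overall charge requires Mn(IV). Mn sits in group 7, so the d-electron count is 7 − 4 = 3. The d³ configuration leaves the e_g set evenly filled (or empty) — no strong Jahn–Teller driving force.
[CrBr6]^4-: Summing ligand charges against the −4 overall charge gives an oxidation state of +2 for chromium. Chromium is a group-6 element; Cr(II) is therefore d⁴. Bromide is a weak-field ligand for a first-row metal, so the complex is high-spin. The t₂g³e_g¹ (high-spin) configuration has an unevenly filled e_g set; the Jahn–Teller theorem predicts a tetragonal distortion (typically axial elongation) to lift the degeneracy.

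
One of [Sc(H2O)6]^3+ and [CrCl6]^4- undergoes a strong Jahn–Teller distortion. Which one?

[CrCl6]^4-

[Sc(H2O)6]^3+: Summing ligand charges against the +3 overall charge gives an oxidation state of +3 for scandium. Group 3 minus oxidation state 3 gives a d⁰ configuration. The d⁰ configuration leaves the e_g set evenly filled (or empty) — no strong Jahn–Teller driving force.
[CrCl6]^4-: Summing ligand charges against the −4 overall charge gives an oxidation state of +2 for chromium. Cr sits in group 6, so the d-electron count is 6 − 2 = 4. Chloride is a weak-field ligand for a first-row metal, so the complex is high-spin. The t₂g³e_g¹ (high-spin) configuration has an unevenly filled e_g set; the Jahn–Teller theorem predicts a tetragonal distortion (typically axial elongation) to lift the degeneracy.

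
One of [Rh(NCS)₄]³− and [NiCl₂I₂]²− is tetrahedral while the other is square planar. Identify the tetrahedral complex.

[NiCl₂I₂]²−

For [Rh(NCS)₄]³−: Summing ligand charges against the −3 overall charge gives an oxidation state of +1 for rhodium. Group 9 minus oxidation state 1 gives a d⁸ configuration. A 4d d⁸ ion has a large crystal-field splitting; square planar leaves the high-energy d_{x²−y²} orbital empty and maximises CFSE. → square planar.
For [NiCl₂I₂]²−: Ligand charges: each chloride is −1; each iodide is −1. With an overall charge of −2 the nickel centre must be in the +2 oxidation state. Group 10 minus oxidation state 2 gives a d⁸ configuration. Chloride and iodide are weak-field ligands. With weak-field ligands the CFSE gain from square planar is small, so a 3d d⁸ ion takes the sterically preferred tetrahedral geometry. → tetrahedral.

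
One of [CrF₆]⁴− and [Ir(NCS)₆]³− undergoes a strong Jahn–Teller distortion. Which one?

[CrF₆]⁴−

[CrF₆]⁴−: Each fluoride is −1; balancing the −4 overall charge requires Cr(II). Cr sits in group 6, so the d-electron count is 6 − 2 = 4. Fluoride is a weak-field ligand for a first-row metal, so the complex is high-spin. The t₂g³e_g¹ (high-spin) configuration has an unevenly filled e_g set; the Jahn–Teller theorem predicts a tetragonal distortion (typically axial elongation) to lift the degeneracy.
[Ir(NCS)₆]³−: Summing ligand charges against the −3 overall charge gives an oxidation state of +3 for iridium. Ir sits in group 9, so the d-electron count is 9 − 3 = 6. A 5d ion has a large Δₒ and is invariably low-spin. The d⁶ configuration leaves the e_g set evenly filled (or empty) — no strong Jahn–Teller driving force.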